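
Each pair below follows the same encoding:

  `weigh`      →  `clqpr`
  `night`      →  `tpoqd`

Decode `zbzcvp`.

Each letter shifts forward by (position + 6), i.e. 6, 7, 8, … — the shift grows by one for each successive letter.
Decoding zbzcvp: z−6=t, b−7=u, z−8=r, c−9=t, v−10=l, p−11=e.

turtle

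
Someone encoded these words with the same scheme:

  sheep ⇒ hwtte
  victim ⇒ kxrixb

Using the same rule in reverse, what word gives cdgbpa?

normal

Compare letters: s→h is +15, h→w is +15, e→t is +15 — a constant shift. It's a constant shift of +15 (ROT15).
Undoing it on cdgbpa: c−15=n, d−15=o, g−15=r, b−15=m, p−15=a, a−15=l.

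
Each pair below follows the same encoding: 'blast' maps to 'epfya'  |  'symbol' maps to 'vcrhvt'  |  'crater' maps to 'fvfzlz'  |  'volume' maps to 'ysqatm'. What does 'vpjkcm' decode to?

The shift increases by 1 at each position, starting from +3: 3, 4, 5, ….
Undoing it on vpjkcm: v−3=s, p−4=l, j−5=e, k−6=e, c−7=v, m−8=e.

sleeve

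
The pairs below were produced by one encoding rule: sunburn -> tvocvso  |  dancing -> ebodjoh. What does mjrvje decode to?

Compare letters: s→t is +1, u→v is +1, n→o is +1 — a constant shift. This is a Caesar cipher with shift 1.
Reversing it on mjrvje: m−1=l, j−1=i, r−1=q, v−1=u, j−1=i, e−1=d.

liquid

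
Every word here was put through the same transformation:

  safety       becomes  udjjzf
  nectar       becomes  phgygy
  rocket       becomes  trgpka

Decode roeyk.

In safety: s→u is +2, a→d is +3, f→j is +4, e→j is +5 — the shift increases by 1 each position. Letter i (0-indexed) is shifted by i+2, so successive shifts are 2, 3, 4, ….
Reversing it on roeyk: r−2=p, o−3=l, e−4=a, y−5=t, k−6=e.

plate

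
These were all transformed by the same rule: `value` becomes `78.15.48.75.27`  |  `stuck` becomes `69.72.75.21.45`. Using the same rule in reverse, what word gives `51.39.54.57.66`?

minor

v(#22)→78 and a(#1)→15: differences scale by 3, so n = 3·pos + 12. Each letter becomes 3×(its alphabet position, a=1..z=26) + 12.
Undoing it on 51.39.54.57.66: 51→(51−12)÷3=13=m, 39→(39−12)÷3=9=i, 54→(54−12)÷3=14=n, 57→(57−12)÷3=15=o, 66→(66−12)÷3=18=r.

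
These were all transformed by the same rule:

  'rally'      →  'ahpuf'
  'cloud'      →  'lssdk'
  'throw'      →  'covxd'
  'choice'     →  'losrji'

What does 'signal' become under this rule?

Shifts by position in rally: pos 0: r→a (+9), pos 1: a→h (+7), pos 2: l→p (+4), pos 3: l→u (+9), pos 4: y→f (+7) — repeating every 3. It's a Vigenère-style cipher with numeric key [9,7,4]: position i shifts by key[i mod 3].
For signal: s+9=b, i+7=p, g+4=k, n+9=w, a+7=h, l+4=p.

bpkwhp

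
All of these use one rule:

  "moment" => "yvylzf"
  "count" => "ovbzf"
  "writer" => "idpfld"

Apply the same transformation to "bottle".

nvffxl

The shift depends on letter class: consonant m→y is +12, but vowel o→v is +7. Vowels shift forward by 7 and consonants shift forward by 12.
On bottle: b(cons)+12=n, o(vowel)+7=v, t(cons)+12=f, t(cons)+12=f, l(cons)+12=x, e(vowel)+7=l.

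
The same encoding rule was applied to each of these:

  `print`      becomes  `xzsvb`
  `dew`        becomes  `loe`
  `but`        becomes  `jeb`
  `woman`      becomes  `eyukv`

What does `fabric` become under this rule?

The shift depends on letter class: consonant p→x is +8, but vowel i→s is +10. The rule splits by letter class: vowels +10, consonants +8.
On fabric: f(cons)+8=n, a(vowel)+10=k, b(cons)+8=j, r(cons)+8=z, i(vowel)+10=s, c(cons)+8=k.

nkjzsk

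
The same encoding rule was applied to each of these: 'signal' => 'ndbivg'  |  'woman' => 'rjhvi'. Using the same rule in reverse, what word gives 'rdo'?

wit

Compare letters: s→n is +21, i→d is +21, g→b is +21 — a constant shift. It's a constant shift of +21 (ROT21).
Reversing it on rdo: r−21=w, d−21=i, o−21=t.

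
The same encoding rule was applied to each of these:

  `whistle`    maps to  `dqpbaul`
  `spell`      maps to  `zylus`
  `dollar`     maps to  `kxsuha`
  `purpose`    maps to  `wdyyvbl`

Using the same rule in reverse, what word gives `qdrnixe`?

jukebox

It's a Vigenère-style cipher with numeric key [7,9]: position i shifts by key[i mod 2].
Undoing it on qdrnixe: q−7=j, d−9=u, r−7=k, n−9=e, i−7=b, x−9=o, e−7=x.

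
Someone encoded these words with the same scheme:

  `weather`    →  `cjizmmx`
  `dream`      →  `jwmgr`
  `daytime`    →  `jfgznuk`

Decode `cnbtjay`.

witness

Shifts by position in weather: pos 0: w→c (+6), pos 1: e→j (+5), pos 2: a→i (+8), pos 3: t→z (+6), pos 4: h→m (+5), pos 5: e→m (+8) — repeating every 3. A repeating key of period 3 is used — shifts +6, +5, +8 over and over.
Decoding cnbtjay: c−6=w, n−5=i, b−8=t, t−6=n, j−5=e, a−8=s, y−6=s.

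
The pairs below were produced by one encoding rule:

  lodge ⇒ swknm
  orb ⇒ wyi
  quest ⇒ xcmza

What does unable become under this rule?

The shift depends on letter class: consonant l→s is +7, but vowel o→w is +8. Two shifts are in play — +8 for a/e/i/o/u, +7 for every other letter.
Applying it to unable: u(vowel)+8=c, n(cons)+7=u, a(vowel)+8=i, b(cons)+7=i, l(cons)+7=s, e(vowel)+8=m.

cuiism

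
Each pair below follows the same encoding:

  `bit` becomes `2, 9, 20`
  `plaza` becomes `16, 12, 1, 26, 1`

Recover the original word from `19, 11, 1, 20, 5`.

b is letter #2 and maps to 2: an offset of 0. Letters become their 1-indexed alphabet positions: a=1 … z=26.
Decoding 19, 11, 1, 20, 5: 19=s, 11=k, 1=a, 20=t, 5=e.

skate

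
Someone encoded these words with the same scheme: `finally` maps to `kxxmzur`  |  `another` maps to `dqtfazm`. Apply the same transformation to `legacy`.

komsqx

The output letters match the input read backwards, each shifted +12: finally reversed is yllanif. The word is reversed, then every letter is shifted forward by 12.
Applying it to legacy: reverse → ycagel; then shift: y+12=k, c+12=o, a+12=m, g+12=s, e+12=q, l+12=x.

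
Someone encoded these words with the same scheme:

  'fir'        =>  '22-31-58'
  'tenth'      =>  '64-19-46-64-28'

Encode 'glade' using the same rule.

25-40-7-16-19

f(#6)→22 and i(#9)→31: differences scale by 3, so n = 3·pos + 4. With a=1..z=26, the number is 3·pos + 4.
Applying it to glade: g=7→25, l=12→40, a=1→7, d=4→16, e=5→19.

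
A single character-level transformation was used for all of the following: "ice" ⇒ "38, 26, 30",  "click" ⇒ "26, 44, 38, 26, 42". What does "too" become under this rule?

i(#9)→38 and c(#3)→26: differences scale by 2, so n = 2·pos + 20. The formula is n = 2×(alphabet index, a=1) + 20.
On too: t=20→60, o=15→50, o=15→50.

60, 50, 50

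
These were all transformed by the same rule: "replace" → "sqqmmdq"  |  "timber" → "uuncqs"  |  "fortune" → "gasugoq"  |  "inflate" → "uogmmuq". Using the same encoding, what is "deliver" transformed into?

eqmuwqs

The shift depends on letter class: consonant r→s is +1, but vowel e→q is +12. Two shifts are in play — +12 for a/e/i/o/u, +1 for every other letter.
On deliver: d(cons)+1=e, e(vowel)+12=q, l(cons)+1=m, i(vowel)+12=u, v(cons)+1=w, e(vowel)+12=q, r(cons)+1=s.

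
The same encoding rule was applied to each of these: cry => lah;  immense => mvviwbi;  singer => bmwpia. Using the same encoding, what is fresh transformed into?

oaibq

The shift depends on letter class: consonant c→l is +9, but vowel i→m is +4. Two shifts are in play — +4 for a/e/i/o/u, +9 for every other letter.
Applying it to fresh: f(cons)+9=o, r(cons)+9=a, e(vowel)+4=i, s(cons)+9=b, h(cons)+9=q.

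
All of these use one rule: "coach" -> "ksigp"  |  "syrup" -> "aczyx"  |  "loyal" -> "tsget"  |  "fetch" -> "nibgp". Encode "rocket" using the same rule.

Shifts by position in coach: pos 0: c→k (+8), pos 1: o→s (+4), pos 2: a→i (+8), pos 3: c→g (+4) — repeating every 2. A repeating key of period 2 is used — shifts +8, +4 over and over.
For rocket: r+8=z, o+4=s, c+8=k, k+4=o, e+8=m, t+4=x.

zskomx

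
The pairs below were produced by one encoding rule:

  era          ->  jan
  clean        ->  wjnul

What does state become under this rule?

ncjcb

The output letters match the input read backwards, each shifted +9: era reversed is are. Read the word backwards and shift each letter +9.
On state: reverse → etats; then shift: e+9=n, t+9=c, a+9=j, t+9=c, s+9=b.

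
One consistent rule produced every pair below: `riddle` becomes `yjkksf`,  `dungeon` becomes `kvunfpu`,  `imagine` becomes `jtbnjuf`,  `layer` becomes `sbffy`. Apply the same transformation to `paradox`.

Vowels shift forward by 1 and consonants shift forward by 7.
On paradox: p(cons)+7=w, a(vowel)+1=b, r(cons)+7=y, a(vowel)+1=b, d(cons)+7=k, o(vowel)+1=p, x(cons)+7=e.

wbybkpe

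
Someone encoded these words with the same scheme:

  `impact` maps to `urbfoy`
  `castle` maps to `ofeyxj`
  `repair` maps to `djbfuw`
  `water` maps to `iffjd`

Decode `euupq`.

A repeating key of period 2 is used — shifts +12, +5 over and over.
Undoing it on euupq: e−12=s, u−5=p, u−12=i, p−5=k, q−12=e.

spike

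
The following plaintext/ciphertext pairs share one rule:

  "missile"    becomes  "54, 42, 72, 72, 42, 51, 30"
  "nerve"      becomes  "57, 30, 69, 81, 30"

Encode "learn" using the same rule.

51, 30, 18, 69, 57

m(#13)→54 and i(#9)→42: differences scale by 3, so n = 3·pos + 15. Each letter becomes 3×(its alphabet position, a=1..z=26) + 15.
Applying it to learn: l=12→51, e=5→30, a=1→18, r=18→69, n=14→57.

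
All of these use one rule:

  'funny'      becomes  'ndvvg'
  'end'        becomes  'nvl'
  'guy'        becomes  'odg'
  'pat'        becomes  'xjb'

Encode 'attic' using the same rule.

jbbrk

The shift depends on letter class: consonant f→n is +8, but vowel u→d is +9. Two shifts are in play — +9 for a/e/i/o/u, +8 for every other letter.
On attic: a(vowel)+9=j, t(cons)+8=b, t(cons)+8=b, i(vowel)+9=r, c(cons)+8=k.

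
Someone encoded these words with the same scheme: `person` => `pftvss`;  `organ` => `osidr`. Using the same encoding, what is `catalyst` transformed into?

In person: p→p is +0, e→f is +1, r→t is +2, s→v is +3 — the shift increases by 1 each position. Each letter shifts forward by its position index (0, 1, 2, …) — the shift grows by one for each successive letter.
On catalyst: c+0=c, a+1=b, t+2=v, a+3=d, l+4=p, y+5=d, s+6=y, t+7=a.

cbvdpdya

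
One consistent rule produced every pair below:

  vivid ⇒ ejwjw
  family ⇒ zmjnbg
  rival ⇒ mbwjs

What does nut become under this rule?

The output letters match the input read backwards, each shifted +1: vivid reversed is diviv. Two steps: reverse the string, then apply a Caesar shift of +1.
On nut: reverse → tun; then shift: t+1=u, u+1=v, n+1=o.

uvo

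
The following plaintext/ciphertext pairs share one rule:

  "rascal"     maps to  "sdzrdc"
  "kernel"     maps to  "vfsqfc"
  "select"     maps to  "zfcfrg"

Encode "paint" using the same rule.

r(17)→s(18) and a(0)→d(3) fit y≡7x+3 (mod 26); the inverse of 7 mod 26 is 15. Treating letters as 0–25, the rule is x ↦ 7x + 3 (mod 26).
Applying it to paint: p(15)→7·15+3≡4=e; a(0)→7·0+3≡3=d; i(8)→7·8+3≡7=h; n(13)→7·13+3≡16=q; t(19)→7·19+3≡6=g (all mod 26).

edhqg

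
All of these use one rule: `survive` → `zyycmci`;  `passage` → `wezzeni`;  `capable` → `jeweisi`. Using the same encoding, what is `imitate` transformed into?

mtmaeai

The shift depends on letter class: consonant s→z is +7, but vowel u→y is +4. The rule splits by letter class: vowels +4, consonants +7.
For imitate: i(vowel)+4=m, m(cons)+7=t, i(vowel)+4=m, t(cons)+7=a, a(vowel)+4=e, t(cons)+7=a, e(vowel)+4=i.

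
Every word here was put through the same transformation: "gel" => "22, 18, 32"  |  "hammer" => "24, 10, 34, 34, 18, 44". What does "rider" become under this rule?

g(#7)→22 and e(#5)→18: differences scale by 2, so n = 2·pos + 8. Each letter becomes 2×(its alphabet position, a=1..z=26) + 8.
On rider: r=18→44, i=9→26, d=4→16, e=5→18, r=18→44.

44, 26, 16, 18, 44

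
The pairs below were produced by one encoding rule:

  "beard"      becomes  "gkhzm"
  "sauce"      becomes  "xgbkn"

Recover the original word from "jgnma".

eager

In beard: b→g is +5, e→k is +6, a→h is +7, r→z is +8 — the shift increases by 1 each position. Each letter shifts forward by (position + 5), i.e. 5, 6, 7, … — the shift grows by one for each successive letter.
Reversing it on jgnma: j−5=e, g−6=a, n−7=g, m−8=e, a−9=r.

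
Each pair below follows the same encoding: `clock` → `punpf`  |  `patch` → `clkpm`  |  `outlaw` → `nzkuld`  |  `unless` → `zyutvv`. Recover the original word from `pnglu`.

coral

This is an affine cipher: with a=0,…,z=25, each position x becomes (15x+11) mod 26.
Undoing it on pnglu: p(15)→7·(15−11)≡2=c; n(13)→7·(13−11)≡14=o; g(6)→7·(6−11)≡17=r; l(11)→7·(11−11)≡0=a; u(20)→7·(20−11)≡11=l (all mod 26).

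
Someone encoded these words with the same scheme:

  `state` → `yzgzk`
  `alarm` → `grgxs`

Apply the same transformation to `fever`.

Each letter is shifted forward by 6 in the alphabet (a Caesar shift of +6).
Applying it to fever: f+6=l, e+6=k, v+6=b, e+6=k, r+6=x.

lkbkx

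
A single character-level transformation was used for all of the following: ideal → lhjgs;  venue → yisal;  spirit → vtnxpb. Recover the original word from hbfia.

exact

Letter i (0-indexed) is shifted by i+3, so successive shifts are 3, 4, 5, ….
Undoing it on hbfia: h−3=e, b−4=x, f−5=a, i−6=c, a−7=t.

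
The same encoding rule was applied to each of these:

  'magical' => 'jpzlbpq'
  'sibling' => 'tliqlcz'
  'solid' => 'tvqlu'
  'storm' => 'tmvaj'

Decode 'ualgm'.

m(12)→j(9) and a(0)→p(15) fit y≡19x+15 (mod 26); the inverse of 19 mod 26 is 11. This is an affine cipher: with a=0,…,z=25, each position x becomes (19x+15) mod 26.
Undoing it on ualgm: u(20)→11·(20−15)≡3=d; a(0)→11·(0−15)≡17=r; l(11)→11·(11−15)≡8=i; g(6)→11·(6−15)≡5=f; m(12)→11·(12−15)≡19=t (all mod 26).

drift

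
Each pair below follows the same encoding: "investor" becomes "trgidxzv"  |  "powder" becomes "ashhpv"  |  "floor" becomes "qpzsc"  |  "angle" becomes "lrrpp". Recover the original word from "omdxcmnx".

district

Shifts by position in investor: pos 0: i→t (+11), pos 1: n→r (+4), pos 2: v→g (+11), pos 3: e→i (+4) — repeating every 2. It's a Vigenère-style cipher with numeric key [11,4]: position i shifts by key[i mod 2].
Undoing it on omdxcmnx: o−11=d, m−4=i, d−11=s, x−4=t, c−11=r, m−4=i, n−11=c, x−4=t.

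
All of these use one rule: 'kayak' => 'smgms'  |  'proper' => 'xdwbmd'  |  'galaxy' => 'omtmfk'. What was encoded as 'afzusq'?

The shifts repeat in a cycle of length 2: positions 0,1,… shift by +8, +12, then the pattern repeats.
Decoding afzusq: a−8=s, f−12=t, z−8=r, u−12=i, s−8=k, q−12=e.

strike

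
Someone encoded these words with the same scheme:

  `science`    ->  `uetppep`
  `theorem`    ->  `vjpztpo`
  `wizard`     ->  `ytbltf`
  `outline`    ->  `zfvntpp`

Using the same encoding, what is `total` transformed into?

vzvln

The shift depends on letter class: consonant s→u is +2, but vowel i→t is +11. The rule splits by letter class: vowels +11, consonants +2.
Applying it to total: t(cons)+2=v, o(vowel)+11=z, t(cons)+2=v, a(vowel)+11=l, l(cons)+2=n.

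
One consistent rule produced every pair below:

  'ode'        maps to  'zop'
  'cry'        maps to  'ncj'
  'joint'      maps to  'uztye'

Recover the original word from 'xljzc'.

mayor

Compare letters: o→z is +11, d→o is +11, e→p is +11 — a constant shift. It's a constant shift of +11 (ROT11).
Decoding xljzc: x−11=m, l−11=a, j−11=y, z−11=o, c−11=r.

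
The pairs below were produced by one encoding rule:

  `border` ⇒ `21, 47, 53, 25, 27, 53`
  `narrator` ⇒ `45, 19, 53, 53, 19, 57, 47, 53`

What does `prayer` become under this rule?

b(#2)→21 and o(#15)→47: differences scale by 2, so n = 2·pos + 17. Each letter becomes 2×(its alphabet position, a=1..z=26) + 17.
On prayer: p=16→49, r=18→53, a=1→19, y=25→67, e=5→27, r=18→53.

49, 53, 19, 67, 27, 53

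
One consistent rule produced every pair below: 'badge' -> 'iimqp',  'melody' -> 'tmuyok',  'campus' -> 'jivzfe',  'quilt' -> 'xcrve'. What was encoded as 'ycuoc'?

ruler

In badge: b→i is +7, a→i is +8, d→m is +9, g→q is +10 — the shift increases by 1 each position. The shift increases by 1 at each position, starting from +7: 7, 8, 9, ….
Reversing it on ycuoc: y−7=r, c−8=u, u−9=l, o−10=e, c−11=r.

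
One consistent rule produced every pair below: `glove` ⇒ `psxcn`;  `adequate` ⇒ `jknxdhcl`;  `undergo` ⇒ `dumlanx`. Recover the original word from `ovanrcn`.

Shifts by position in glove: pos 0: g→p (+9), pos 1: l→s (+7), pos 2: o→x (+9), pos 3: v→c (+7) — repeating every 2. A repeating key of period 2 is used — shifts +9, +7 over and over.
Undoing it on ovanrcn: o−9=f, v−7=o, a−9=r, n−7=g, r−9=i, c−7=v, n−9=e.

forgive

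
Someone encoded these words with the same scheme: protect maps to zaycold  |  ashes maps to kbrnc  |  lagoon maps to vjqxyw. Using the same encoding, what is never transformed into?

A repeating key of period 2 is used — shifts +10, +9 over and over.
Applying it to never: n+10=x, e+9=n, v+10=f, e+9=n, r+10=b.

xnfnb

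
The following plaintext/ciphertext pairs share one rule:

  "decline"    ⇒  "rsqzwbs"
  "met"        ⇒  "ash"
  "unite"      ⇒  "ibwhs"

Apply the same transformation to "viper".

jwdsf

Compare letters: d→r is +14, e→s is +14, c→q is +14 — a constant shift. This is a Caesar cipher with shift 14.
On viper: v+14=j, i+14=w, p+14=d, e+14=s, r+14=f.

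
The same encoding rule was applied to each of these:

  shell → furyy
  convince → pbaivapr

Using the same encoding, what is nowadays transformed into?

Compare letters: s→f is +13, h→u is +13, e→r is +13 — a constant shift. This is a Caesar cipher with shift 13.
On nowadays: n+13=a, o+13=b, w+13=j, a+13=n, d+13=q, a+13=n, y+13=l, s+13=f.

abjnqnlf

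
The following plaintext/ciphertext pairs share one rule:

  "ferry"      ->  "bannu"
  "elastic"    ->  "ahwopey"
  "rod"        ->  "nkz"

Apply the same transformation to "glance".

Each letter is shifted forward by 22 in the alphabet (a Caesar shift of +22).
Applying it to glance: g+22=c, l+22=h, a+22=w, n+22=j, c+22=y, e+22=a.

chwjya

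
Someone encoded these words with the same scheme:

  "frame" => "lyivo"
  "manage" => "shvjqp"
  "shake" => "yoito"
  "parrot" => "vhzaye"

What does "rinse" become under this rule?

xpvbo

Each letter shifts forward by (position + 6), i.e. 6, 7, 8, … — the shift grows by one for each successive letter.
For rinse: r+6=x, i+7=p, n+8=v, s+9=b, e+10=o.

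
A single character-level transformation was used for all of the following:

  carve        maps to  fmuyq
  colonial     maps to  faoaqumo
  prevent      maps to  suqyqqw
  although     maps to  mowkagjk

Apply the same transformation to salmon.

The shift depends on letter class: consonant c→f is +3, but vowel a→m is +12. Vowels shift forward by 12 and consonants shift forward by 3.
For salmon: s(cons)+3=v, a(vowel)+12=m, l(cons)+3=o, m(cons)+3=p, o(vowel)+12=a, n(cons)+3=q.

vmopaq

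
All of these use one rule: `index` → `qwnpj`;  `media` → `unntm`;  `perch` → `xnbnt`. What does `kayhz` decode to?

In index: i→q is +8, n→w is +9, d→n is +10, e→p is +11 — the shift increases by 1 each position. Letter i (0-indexed) is shifted by i+8, so successive shifts are 8, 9, 10, ….
Reversing it on kayhz: k−8=c, a−9=r, y−10=o, h−11=w, z−12=n.

crown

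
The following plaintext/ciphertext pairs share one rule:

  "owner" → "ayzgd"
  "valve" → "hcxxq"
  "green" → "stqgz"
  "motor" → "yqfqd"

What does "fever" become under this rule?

Shifts by position in owner: pos 0: o→a (+12), pos 1: w→y (+2), pos 2: n→z (+12), pos 3: e→g (+2) — repeating every 2. The shifts repeat in a cycle of length 2: positions 0,1,… shift by +12, +2, then the pattern repeats.
On fever: f+12=r, e+2=g, v+12=h, e+2=g, r+12=d.

rghgd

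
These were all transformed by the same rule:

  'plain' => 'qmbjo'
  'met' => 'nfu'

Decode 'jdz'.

Compare letters: p→q is +1, l→m is +1, a→b is +1 — a constant shift. Every letter moves 1 place later in the alphabet, wrapping around z→a.
Reversing it on jdz: j−1=i, d−1=c, z−1=y.

icy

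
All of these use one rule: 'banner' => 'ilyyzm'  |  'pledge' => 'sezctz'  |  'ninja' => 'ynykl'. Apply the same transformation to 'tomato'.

b(1)→i(8) and a(0)→l(11) fit y≡23x+11 (mod 26); the inverse of 23 mod 26 is 17. Each letter's alphabet position (a=0..z=25) is mapped through 23·x+11 mod 26 — an affine cipher.
On tomato: t(19)→23·19+11≡6=g; o(14)→23·14+11≡21=v; m(12)→23·12+11≡1=b; a(0)→23·0+11≡11=l; t(19)→23·19+11≡6=g; o(14)→23·14+11≡21=v (all mod 26).

gvblgv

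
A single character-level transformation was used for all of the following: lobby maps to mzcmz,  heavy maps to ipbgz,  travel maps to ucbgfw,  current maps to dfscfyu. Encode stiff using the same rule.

Shifts by position in lobby: pos 0: l→m (+1), pos 1: o→z (+11), pos 2: b→c (+1), pos 3: b→m (+11) — repeating every 2. The shifts repeat in a cycle of length 2: positions 0,1,… shift by +1, +11, then the pattern repeats.
Applying it to stiff: s+1=t, t+11=e, i+1=j, f+11=q, f+1=g.

tejqg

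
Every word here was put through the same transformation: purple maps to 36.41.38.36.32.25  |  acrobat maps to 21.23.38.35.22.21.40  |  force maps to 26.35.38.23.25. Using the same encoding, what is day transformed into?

p is letter #16 and maps to 36: an offset of 20. Each letter is replaced by its alphabet position (a=1..z=26) + 20.
Applying it to day: d=4→24, a=1→21, y=25→45.

24.21.45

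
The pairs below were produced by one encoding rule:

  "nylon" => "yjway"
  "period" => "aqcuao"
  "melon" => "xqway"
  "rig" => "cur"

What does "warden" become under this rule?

The shift depends on letter class: consonant n→y is +11, but vowel o→a is +12. Vowels shift forward by 12 and consonants shift forward by 11.
Applying it to warden: w(cons)+11=h, a(vowel)+12=m, r(cons)+11=c, d(cons)+11=o, e(vowel)+12=q, n(cons)+11=y.

hmcoqy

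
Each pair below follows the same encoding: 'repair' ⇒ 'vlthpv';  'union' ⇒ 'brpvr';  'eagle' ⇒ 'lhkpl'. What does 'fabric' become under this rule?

The shift depends on letter class: consonant r→v is +4, but vowel e→l is +7. Vowels shift forward by 7 and consonants shift forward by 4.
Applying it to fabric: f(cons)+4=j, a(vowel)+7=h, b(cons)+4=f, r(cons)+4=v, i(vowel)+7=p, c(cons)+4=g.

jhfvpg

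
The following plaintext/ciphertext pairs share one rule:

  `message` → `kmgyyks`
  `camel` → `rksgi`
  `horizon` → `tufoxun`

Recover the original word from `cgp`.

jaw

The output letters match the input read backwards, each shifted +6: message reversed is egassem. Read the word backwards and shift each letter +6.
Undoing it on cgp: shift back: c−6=w, g−6=a, p−6=j → waj; then reverse → jaw.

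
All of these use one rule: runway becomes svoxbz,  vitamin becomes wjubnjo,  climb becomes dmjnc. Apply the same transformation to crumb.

dsvnc

It's a constant shift of +1 (ROT1).
Applying it to crumb: c+1=d, r+1=s, u+1=v, m+1=n, b+1=c.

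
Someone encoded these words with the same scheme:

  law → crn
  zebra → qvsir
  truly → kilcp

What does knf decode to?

Compare letters: l→c is +17, a→r is +17, w→n is +17 — a constant shift. This is a Caesar cipher with shift 17.
Undoing it on knf: k−17=t, n−17=w, f−17=o.

two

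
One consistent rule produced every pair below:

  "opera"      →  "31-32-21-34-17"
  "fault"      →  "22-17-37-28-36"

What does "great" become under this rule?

23-34-21-17-36

o is letter #15 and maps to 31: an offset of 16. Letters become their 1-based position plus 16 (so a→17, b→18, …).
For great: g=7→23, r=18→34, e=5→21, a=1→17, t=20→36.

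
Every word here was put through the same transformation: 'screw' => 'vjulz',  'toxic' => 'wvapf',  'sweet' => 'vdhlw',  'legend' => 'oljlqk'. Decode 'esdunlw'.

blanket

Shifts by position in screw: pos 0: s→v (+3), pos 1: c→j (+7), pos 2: r→u (+3), pos 3: e→l (+7) — repeating every 2. It's a Vigenère-style cipher with numeric key [3,7]: position i shifts by key[i mod 2].
Undoing it on esdunlw: e−3=b, s−7=l, d−3=a, u−7=n, n−3=k, l−7=e, w−3=t.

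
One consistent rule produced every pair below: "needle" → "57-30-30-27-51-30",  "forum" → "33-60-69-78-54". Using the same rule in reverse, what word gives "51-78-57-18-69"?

lunar

n(#14)→57 and e(#5)→30: differences scale by 3, so n = 3·pos + 15. Each letter becomes 3×(its alphabet position, a=1..z=26) + 15.
Undoing it on 51-78-57-18-69: 51→(51−15)÷3=12=l, 78→(78−15)÷3=21=u, 57→(57−15)÷3=14=n, 18→(18−15)÷3=1=a, 69→(69−15)÷3=18=r.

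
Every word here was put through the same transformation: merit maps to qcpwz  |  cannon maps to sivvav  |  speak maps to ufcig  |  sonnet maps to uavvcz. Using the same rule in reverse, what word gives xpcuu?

dress

m(12)→q(16) and e(4)→c(2) fit y≡5x+8 (mod 26); the inverse of 5 mod 26 is 21. Each letter's alphabet position (a=0..z=25) is mapped through 5·x+8 mod 26 — an affine cipher.
Reversing it on xpcuu: x(23)→21·(23−8)≡3=d; p(15)→21·(15−8)≡17=r; c(2)→21·(2−8)≡4=e; u(20)→21·(20−8)≡18=s; u(20)→21·(20−8)≡18=s (all mod 26).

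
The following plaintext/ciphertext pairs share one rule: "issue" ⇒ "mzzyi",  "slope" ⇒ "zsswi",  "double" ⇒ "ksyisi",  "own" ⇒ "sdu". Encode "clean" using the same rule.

jsieu

Vowels shift forward by 4 and consonants shift forward by 7.
Applying it to clean: c(cons)+7=j, l(cons)+7=s, e(vowel)+4=i, a(vowel)+4=e, n(cons)+7=u.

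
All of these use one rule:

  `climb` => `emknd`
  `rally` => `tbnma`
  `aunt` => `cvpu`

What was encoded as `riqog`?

Shifts by position in climb: pos 0: c→e (+2), pos 1: l→m (+1), pos 2: i→k (+2), pos 3: m→n (+1) — repeating every 2. A repeating key of period 2 is used — shifts +2, +1 over and over.
Decoding riqog: r−2=p, i−1=h, q−2=o, o−1=n, g−2=e.

phone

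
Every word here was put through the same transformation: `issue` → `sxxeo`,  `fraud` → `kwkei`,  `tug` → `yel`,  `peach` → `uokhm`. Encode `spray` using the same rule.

xuwkd

The shift depends on letter class: consonant s→x is +5, but vowel i→s is +10. Two shifts are in play — +10 for a/e/i/o/u, +5 for every other letter.
Applying it to spray: s(cons)+5=x, p(cons)+5=u, r(cons)+5=w, a(vowel)+10=k, y(cons)+5=d.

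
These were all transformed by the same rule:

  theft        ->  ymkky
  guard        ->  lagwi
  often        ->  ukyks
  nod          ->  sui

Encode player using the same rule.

uqgdkw

The shift depends on letter class: consonant t→y is +5, but vowel e→k is +6. Two shifts are in play — +6 for a/e/i/o/u, +5 for every other letter.
For player: p(cons)+5=u, l(cons)+5=q, a(vowel)+6=g, y(cons)+5=d, e(vowel)+6=k, r(cons)+5=w.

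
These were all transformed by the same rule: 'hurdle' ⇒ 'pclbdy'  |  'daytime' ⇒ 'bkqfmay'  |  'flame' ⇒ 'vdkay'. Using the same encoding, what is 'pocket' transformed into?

h(7)→p(15) and u(20)→c(2) fit y≡23x+10 (mod 26); the inverse of 23 mod 26 is 17. Treating letters as 0–25, the rule is x ↦ 23x + 10 (mod 26).
For pocket: p(15)→23·15+10≡17=r; o(14)→23·14+10≡20=u; c(2)→23·2+10≡4=e; k(10)→23·10+10≡6=g; e(4)→23·4+10≡24=y; t(19)→23·19+10≡5=f (all mod 26).

ruegyf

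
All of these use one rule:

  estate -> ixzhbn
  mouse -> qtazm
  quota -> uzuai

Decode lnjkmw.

In estate: e→i is +4, s→x is +5, t→z is +6, a→h is +7 — the shift increases by 1 each position. Letter i (0-indexed) is shifted by i+4, so successive shifts are 4, 5, 6, ….
Reversing it on lnjkmw: l−4=h, n−5=i, j−6=d, k−7=d, m−8=e, w−9=n.

hidden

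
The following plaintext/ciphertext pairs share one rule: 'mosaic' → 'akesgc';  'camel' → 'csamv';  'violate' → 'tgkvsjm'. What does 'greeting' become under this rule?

wzmmjgfw

Treating letters as 0–25, the rule is x ↦ 5x + 18 (mod 26).
Applying it to greeting: g(6)→5·6+18≡22=w; r(17)→5·17+18≡25=z; e(4)→5·4+18≡12=m; e(4)→5·4+18≡12=m; t(19)→5·19+18≡9=j; i(8)→5·8+18≡6=g; n(13)→5·13+18≡5=f; g(6)→5·6+18≡22=w (all mod 26).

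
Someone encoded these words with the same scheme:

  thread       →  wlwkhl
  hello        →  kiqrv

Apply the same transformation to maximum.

Letter i (0-indexed) is shifted by i+3, so successive shifts are 3, 4, 5, ….
Applying it to maximum: m+3=p, a+4=e, x+5=c, i+6=o, m+7=t, u+8=c, m+9=v.

pecotcv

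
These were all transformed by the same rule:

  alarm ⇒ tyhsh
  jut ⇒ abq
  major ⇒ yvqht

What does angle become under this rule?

lsnuh

The output letters match the input read backwards, each shifted +7: alarm reversed is mrala. The word is reversed, then every letter is shifted forward by 7.
On angle: reverse → elgna; then shift: e+7=l, l+7=s, g+7=n, n+7=u, a+7=h.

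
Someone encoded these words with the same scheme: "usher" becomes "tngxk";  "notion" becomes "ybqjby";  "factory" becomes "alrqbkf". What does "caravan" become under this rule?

Each letter's alphabet position (a=0..z=25) is mapped through 3·x+11 mod 26 — an affine cipher.
For caravan: c(2)→3·2+11≡17=r; a(0)→3·0+11≡11=l; r(17)→3·17+11≡10=k; a(0)→3·0+11≡11=l; v(21)→3·21+11≡22=w; a(0)→3·0+11≡11=l; n(13)→3·13+11≡24=y (all mod 26).

rlklwly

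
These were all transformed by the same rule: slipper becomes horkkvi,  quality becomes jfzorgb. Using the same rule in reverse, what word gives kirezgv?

Each pair mirrors across the alphabet (s↔h, l↔o, i↔r): positions sum to 25. Letters are reflected about the middle of the alphabet (position → 25−position): Atbash.
Undoing it on kirezgv: k↔p, i↔r, r↔i, e↔v, z↔a, g↔t, v↔e.

private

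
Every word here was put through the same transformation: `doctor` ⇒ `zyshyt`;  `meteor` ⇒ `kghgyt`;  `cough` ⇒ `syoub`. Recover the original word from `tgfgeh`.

d(3)→z(25) and o(14)→y(24) fit y≡7x+4 (mod 26); the inverse of 7 mod 26 is 15. Treating letters as 0–25, the rule is x ↦ 7x + 4 (mod 26).
Undoing it on tgfgeh: t(19)→15·(19−4)≡17=r; g(6)→15·(6−4)≡4=e; f(5)→15·(5−4)≡15=p; g(6)→15·(6−4)≡4=e; e(4)→15·(4−4)≡0=a; h(7)→15·(7−4)≡19=t (all mod 26).

repeat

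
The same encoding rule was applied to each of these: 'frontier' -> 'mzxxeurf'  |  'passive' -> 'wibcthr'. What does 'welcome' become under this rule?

dmumzyr

Letter i (0-indexed) is shifted by i+7, so successive shifts are 7, 8, 9, ….
Applying it to welcome: w+7=d, e+8=m, l+9=u, c+10=m, o+11=z, m+12=y, e+13=r.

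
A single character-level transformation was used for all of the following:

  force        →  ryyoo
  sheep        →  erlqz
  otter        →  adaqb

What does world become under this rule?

iyyxn

Shifts by position in force: pos 0: f→r (+12), pos 1: o→y (+10), pos 2: r→y (+7), pos 3: c→o (+12), pos 4: e→o (+10) — repeating every 3. A repeating key of period 3 is used — shifts +12, +10, +7 over and over.
Applying it to world: w+12=i, o+10=y, r+7=y, l+12=x, d+10=n.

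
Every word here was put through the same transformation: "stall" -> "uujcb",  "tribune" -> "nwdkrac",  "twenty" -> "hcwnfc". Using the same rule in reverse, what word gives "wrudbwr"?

insulin

The word is reversed, then every letter is shifted forward by 9.
Decoding wrudbwr: shift back: w−9=n, r−9=i, u−9=l, d−9=u, b−9=s, w−9=n, r−9=i → nilusni; then reverse → insulin.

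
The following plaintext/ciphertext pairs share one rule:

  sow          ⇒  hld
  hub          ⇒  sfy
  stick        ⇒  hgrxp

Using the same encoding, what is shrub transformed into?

Each letter is replaced by its mirror in the alphabet: a↔z, b↔y, c↔x, and so on (the Atbash cipher).
Applying it to shrub: s↔h, h↔s, r↔i, u↔f, b↔y.

hsify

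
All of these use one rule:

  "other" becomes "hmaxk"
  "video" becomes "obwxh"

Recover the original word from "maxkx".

Compare letters: o→h is +19, t→m is +19, h→a is +19 — a constant shift. It's a constant shift of +19 (ROT19).
Undoing it on maxkx: m−19=t, a−19=h, x−19=e, k−19=r, x−19=e.

there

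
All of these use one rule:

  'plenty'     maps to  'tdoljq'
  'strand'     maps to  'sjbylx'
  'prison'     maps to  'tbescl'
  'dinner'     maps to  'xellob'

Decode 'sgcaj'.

scout

p(15)→t(19) and l(11)→d(3) fit y≡17x+24 (mod 26); the inverse of 17 mod 26 is 23. This is an affine cipher: with a=0,…,z=25, each position x becomes (17x+24) mod 26.
Undoing it on sgcaj: s(18)→23·(18−24)≡18=s; g(6)→23·(6−24)≡2=c; c(2)→23·(2−24)≡14=o; a(0)→23·(0−24)≡20=u; j(9)→23·(9−24)≡19=t (all mod 26).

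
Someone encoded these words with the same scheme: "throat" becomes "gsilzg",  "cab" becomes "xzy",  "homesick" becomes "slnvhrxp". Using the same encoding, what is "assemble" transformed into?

zhhvnyov

Each pair mirrors across the alphabet (t↔g, h↔s, r↔i): positions sum to 25. Letters are reflected about the middle of the alphabet (position → 25−position): Atbash.
On assemble: a↔z, s↔h, s↔h, e↔v, m↔n, b↔y, l↔o, e↔v.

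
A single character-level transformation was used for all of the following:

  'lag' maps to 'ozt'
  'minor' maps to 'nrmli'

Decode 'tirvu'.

grief

Letters are reflected about the middle of the alphabet (position → 25−position): Atbash.
Reversing it on tirvu: t↔g, i↔r, r↔i, v↔e, u↔f.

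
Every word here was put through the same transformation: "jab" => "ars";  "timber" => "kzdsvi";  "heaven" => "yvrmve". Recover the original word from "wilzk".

Each letter is shifted forward by 17 in the alphabet (a Caesar shift of +17).
Reversing it on wilzk: w−17=f, i−17=r, l−17=u, z−17=i, k−17=t.

fruit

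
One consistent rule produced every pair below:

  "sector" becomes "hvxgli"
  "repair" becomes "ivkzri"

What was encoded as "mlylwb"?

Each pair mirrors across the alphabet (s↔h, e↔v, c↔x): positions sum to 25. Letters are reflected about the middle of the alphabet (position → 25−position): Atbash.
Reversing it on mlylwb: m↔n, l↔o, y↔b, l↔o, w↔d, b↔y.

nobody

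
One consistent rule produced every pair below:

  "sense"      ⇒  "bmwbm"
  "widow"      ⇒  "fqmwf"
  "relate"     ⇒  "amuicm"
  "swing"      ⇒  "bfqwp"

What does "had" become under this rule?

qim

The shift depends on letter class: consonant s→b is +9, but vowel e→m is +8. The rule splits by letter class: vowels +8, consonants +9.
For had: h(cons)+9=q, a(vowel)+8=i, d(cons)+9=m.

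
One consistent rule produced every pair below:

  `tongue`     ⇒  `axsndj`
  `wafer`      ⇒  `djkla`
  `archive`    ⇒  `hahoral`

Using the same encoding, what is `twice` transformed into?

Shifts by position in tongue: pos 0: t→a (+7), pos 1: o→x (+9), pos 2: n→s (+5), pos 3: g→n (+7), pos 4: u→d (+9), pos 5: e→j (+5) — repeating every 3. It's a Vigenère-style cipher with numeric key [7,9,5]: position i shifts by key[i mod 3].
Applying it to twice: t+7=a, w+9=f, i+5=n, c+7=j, e+9=n.

afnjn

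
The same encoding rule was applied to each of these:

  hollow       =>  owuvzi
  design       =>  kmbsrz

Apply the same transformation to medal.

tmmkw

Each letter shifts forward by (position + 7), i.e. 7, 8, 9, … — the shift grows by one for each successive letter.
For medal: m+7=t, e+8=m, d+9=m, a+10=k, l+11=w.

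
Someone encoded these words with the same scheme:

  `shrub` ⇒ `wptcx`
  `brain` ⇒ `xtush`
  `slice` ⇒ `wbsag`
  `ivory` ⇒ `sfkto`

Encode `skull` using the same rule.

Treating letters as 0–25, the rule is x ↦ 3x + 20 (mod 26).
On skull: s(18)→3·18+20≡22=w; k(10)→3·10+20≡24=y; u(20)→3·20+20≡2=c; l(11)→3·11+20≡1=b; l(11)→3·11+20≡1=b (all mod 26).

wycbb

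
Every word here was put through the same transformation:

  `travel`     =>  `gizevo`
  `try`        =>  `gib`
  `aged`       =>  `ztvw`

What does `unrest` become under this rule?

fmivhg

Each pair mirrors across the alphabet (t↔g, r↔i, a↔z): positions sum to 25. Letters are reflected about the middle of the alphabet (position → 25−position): Atbash.
Applying it to unrest: u↔f, n↔m, r↔i, e↔v, s↔h, t↔g.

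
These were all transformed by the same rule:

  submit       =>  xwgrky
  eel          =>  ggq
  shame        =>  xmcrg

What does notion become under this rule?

The shift depends on letter class: consonant s→x is +5, but vowel u→w is +2. The rule splits by letter class: vowels +2, consonants +5.
On notion: n(cons)+5=s, o(vowel)+2=q, t(cons)+5=y, i(vowel)+2=k, o(vowel)+2=q, n(cons)+5=s.

sqykqs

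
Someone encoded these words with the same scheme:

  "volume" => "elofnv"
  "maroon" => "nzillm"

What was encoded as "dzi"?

Each letter is replaced by its mirror in the alphabet: a↔z, b↔y, c↔x, and so on (the Atbash cipher).
Reversing it on dzi: d↔w, z↔a, i↔r.

war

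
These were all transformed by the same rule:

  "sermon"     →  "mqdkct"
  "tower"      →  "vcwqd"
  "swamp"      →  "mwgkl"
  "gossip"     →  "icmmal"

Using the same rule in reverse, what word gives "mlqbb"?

spell

s(18)→m(12) and e(4)→q(16) fit y≡9x+6 (mod 26); the inverse of 9 mod 26 is 3. This is an affine cipher: with a=0,…,z=25, each position x becomes (9x+6) mod 26.
Undoing it on mlqbb: m(12)→3·(12−6)≡18=s; l(11)→3·(11−6)≡15=p; q(16)→3·(16−6)≡4=e; b(1)→3·(1−6)≡11=l; b(1)→3·(1−6)≡11=l (all mod 26).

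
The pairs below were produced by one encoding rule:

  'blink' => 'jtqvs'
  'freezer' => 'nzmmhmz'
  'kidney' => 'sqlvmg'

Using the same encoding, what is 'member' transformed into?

Compare letters: b→j is +8, l→t is +8, i→q is +8 — a constant shift. Every letter moves 8 places later in the alphabet, wrapping around z→a.
Applying it to member: m+8=u, e+8=m, m+8=u, b+8=j, e+8=m, r+8=z.

umujmz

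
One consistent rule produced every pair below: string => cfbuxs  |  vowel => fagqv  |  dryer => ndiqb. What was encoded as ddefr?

truth

The shifts repeat in a cycle of length 2: positions 0,1,… shift by +10, +12, then the pattern repeats.
Undoing it on ddefr: d−10=t, d−12=r, e−10=u, f−12=t, r−10=h.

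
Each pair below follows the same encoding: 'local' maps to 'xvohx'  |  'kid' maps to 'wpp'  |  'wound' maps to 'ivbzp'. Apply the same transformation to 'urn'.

bdz

Vowels shift forward by 7 and consonants shift forward by 12.
On urn: u(vowel)+7=b, r(cons)+12=d, n(cons)+12=z.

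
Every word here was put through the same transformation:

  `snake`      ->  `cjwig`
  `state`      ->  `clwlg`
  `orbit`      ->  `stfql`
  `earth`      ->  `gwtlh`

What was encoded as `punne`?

s(18)→c(2) and n(13)→j(9) fit y≡9x+22 (mod 26); the inverse of 9 mod 26 is 3. Treating letters as 0–25, the rule is x ↦ 9x + 22 (mod 26).
Undoing it on punne: p(15)→3·(15−22)≡5=f; u(20)→3·(20−22)≡20=u; n(13)→3·(13−22)≡25=z; n(13)→3·(13−22)≡25=z; e(4)→3·(4−22)≡24=y (all mod 26).

fuzzy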